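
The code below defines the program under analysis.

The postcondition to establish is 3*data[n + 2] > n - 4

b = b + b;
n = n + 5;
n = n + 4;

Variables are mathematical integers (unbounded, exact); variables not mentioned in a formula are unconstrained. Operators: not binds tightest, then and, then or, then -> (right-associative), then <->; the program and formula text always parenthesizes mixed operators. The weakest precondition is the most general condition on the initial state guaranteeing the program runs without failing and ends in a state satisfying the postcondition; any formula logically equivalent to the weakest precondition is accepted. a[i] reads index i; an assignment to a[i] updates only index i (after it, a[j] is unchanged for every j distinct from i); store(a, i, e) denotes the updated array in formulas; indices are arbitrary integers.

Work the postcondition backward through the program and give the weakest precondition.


Working backward. After the program, 3*data[n + 2] > n - 4 must hold.
Before n := n + 4: 3*data[n + 6] > n
Before n := n + 5: 3*data[n + 11] > n + 5
Before b := b + b: 3*data[n + 11] > n + 5
Answer: WP = 3*data[n + 11] > n + 5


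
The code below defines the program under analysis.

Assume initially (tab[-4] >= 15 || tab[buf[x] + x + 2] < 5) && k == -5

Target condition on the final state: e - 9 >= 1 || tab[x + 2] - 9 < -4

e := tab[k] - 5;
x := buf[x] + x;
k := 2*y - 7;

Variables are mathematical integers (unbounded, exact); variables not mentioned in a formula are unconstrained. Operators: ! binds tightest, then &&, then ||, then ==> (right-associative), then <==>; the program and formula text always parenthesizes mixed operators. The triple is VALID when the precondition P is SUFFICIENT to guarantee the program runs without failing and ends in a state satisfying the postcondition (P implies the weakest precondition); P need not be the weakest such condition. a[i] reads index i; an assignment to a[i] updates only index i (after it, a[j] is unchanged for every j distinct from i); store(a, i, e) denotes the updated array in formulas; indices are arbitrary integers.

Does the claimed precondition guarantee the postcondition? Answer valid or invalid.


Working backward. After the program, the postcondition e - 9 >= 1 || tab[x + 2] - 9 < -4 must hold; in canonical form it is e >= 10 || tab[x + 2] < 5.
Before k := 2*y - 7: e >= 10 || tab[x + 2] < 5
Before x := buf[x] + x: e >= 10 || tab[buf[x] + x + 2] < 5
Before e := tab[k] - 5: tab[k] >= 15 || tab[buf[x] + x + 2] < 5
The weakest precondition is tab[k] >= 15 || tab[buf[x] + x + 2] < 5.
Check whether (tab[-4] >= 15 || tab[buf[x] + x + 2] < 5) && k == -5 implies it.
Countermodel: at the initial state buf = {[-5] = 0, [-4] = 0, [0] = 0, [2] = 0, elsewhere 0}, k = -5, tab = {[-5] = 0, [-4] = 15, [0] = 5, [2] = 5, elsewhere 5}, x = 0, the precondition holds but the weakest precondition fails.
Answer: invalid


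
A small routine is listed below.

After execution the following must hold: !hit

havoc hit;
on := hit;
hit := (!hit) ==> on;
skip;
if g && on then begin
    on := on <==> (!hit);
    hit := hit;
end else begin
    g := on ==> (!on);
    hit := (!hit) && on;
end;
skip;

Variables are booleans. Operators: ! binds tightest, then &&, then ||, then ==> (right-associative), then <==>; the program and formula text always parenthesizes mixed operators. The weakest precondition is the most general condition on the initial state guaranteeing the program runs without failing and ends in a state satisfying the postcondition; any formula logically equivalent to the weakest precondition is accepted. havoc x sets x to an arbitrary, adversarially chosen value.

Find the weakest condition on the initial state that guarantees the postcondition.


Working backward. After the program, !hit must hold.
Before skip: !hit
Then branch requires !hit; else branch requires !((!hit) && on).
Before the if: ((g && on) ==> (!hit)) && ((!(g && on)) ==> (!((!hit) && on)))
Before skip: ((g && on) ==> (!hit)) && ((!(g && on)) ==> (!((!hit) && on)))
Before hit := (!hit) ==> on: ((g && on) ==> (!((!hit) ==> on))) && ((!(g && on)) ==> (!((!((!hit) ==> on)) && on)))
Before on := hit: ((g && hit) ==> (!((!hit) ==> hit))) && ((!(g && hit)) ==> (!((!((!hit) ==> hit)) && hit)))
Before havoc hit: !g
Answer: WP = !g


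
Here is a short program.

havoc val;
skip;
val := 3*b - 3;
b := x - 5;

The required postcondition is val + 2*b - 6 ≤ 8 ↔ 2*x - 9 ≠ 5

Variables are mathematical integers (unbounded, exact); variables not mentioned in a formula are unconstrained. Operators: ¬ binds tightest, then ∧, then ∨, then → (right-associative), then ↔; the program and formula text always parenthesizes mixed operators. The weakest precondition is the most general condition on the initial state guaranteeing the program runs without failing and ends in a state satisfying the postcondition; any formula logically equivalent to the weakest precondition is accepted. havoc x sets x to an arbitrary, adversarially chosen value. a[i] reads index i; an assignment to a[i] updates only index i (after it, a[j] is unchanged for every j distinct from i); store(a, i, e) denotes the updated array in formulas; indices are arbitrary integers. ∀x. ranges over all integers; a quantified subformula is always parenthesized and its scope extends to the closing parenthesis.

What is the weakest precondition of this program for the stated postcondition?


Working backward. After the program, the postcondition val + 2*b - 6 ≤ 8 ↔ 2*x - 9 ≠ 5 must hold; in canonical form it is 2*b + val ≤ 14 ↔ 2*x ≠ 14.
Before b := x - 5: val + 2*x ≤ 24 ↔ 2*x ≠ 14
Before val := 3*b - 3: 3*b + 2*x ≤ 27 ↔ 2*x ≠ 14
Before skip: 3*b + 2*x ≤ 27 ↔ 2*x ≠ 14
Before havoc val: 3*b + 2*x ≤ 27 ↔ 2*x ≠ 14
Answer: WP = 3*b + 2*x ≤ 27 ↔ 2*x ≠ 14


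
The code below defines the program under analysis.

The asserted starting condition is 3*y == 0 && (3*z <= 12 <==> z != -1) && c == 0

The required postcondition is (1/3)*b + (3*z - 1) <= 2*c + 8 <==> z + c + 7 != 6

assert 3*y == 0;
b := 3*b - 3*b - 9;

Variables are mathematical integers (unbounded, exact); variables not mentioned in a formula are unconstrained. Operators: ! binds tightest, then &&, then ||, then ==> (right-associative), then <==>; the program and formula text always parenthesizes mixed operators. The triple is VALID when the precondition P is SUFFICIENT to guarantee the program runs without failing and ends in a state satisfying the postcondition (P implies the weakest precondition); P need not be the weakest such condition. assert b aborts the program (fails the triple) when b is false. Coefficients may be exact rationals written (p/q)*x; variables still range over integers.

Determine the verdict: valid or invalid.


Working backward. After the program, the postcondition (1/3)*b + (3*z - 1) <= 2*c + 8 <==> z + c + 7 != 6 must hold; in canonical form it is (1/3)*b + 3*z <= 2*c + 9 <==> c + z != -1.
Before b := 3*b - 3*b - 9: 3*z <= 2*c + 12 <==> c + z != -1
Before assert 3*y == 0: 3*y == 0 && (3*z <= 2*c + 12 <==> c + z != -1)
The weakest precondition is 3*y == 0 && (3*z <= 2*c + 12 <==> c + z != -1).
Check whether 3*y == 0 && (3*z <= 12 <==> z != -1) && c == 0 implies it.
Every state satisfying the precondition satisfies the weakest precondition: the implication holds.
Answer: valid


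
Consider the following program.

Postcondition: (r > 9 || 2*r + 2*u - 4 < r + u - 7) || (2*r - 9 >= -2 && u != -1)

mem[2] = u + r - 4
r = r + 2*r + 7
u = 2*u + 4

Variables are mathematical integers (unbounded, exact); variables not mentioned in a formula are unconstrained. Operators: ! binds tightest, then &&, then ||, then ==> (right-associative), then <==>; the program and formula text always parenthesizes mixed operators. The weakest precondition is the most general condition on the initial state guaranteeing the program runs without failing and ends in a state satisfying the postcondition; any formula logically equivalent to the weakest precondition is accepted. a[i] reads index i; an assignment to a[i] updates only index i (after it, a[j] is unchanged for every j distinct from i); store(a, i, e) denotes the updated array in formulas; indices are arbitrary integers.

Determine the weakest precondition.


Working backward. After the program, the postcondition (r > 9 || 2*r + 2*u - 4 < r + u - 7) || (2*r - 9 >= -2 && u != -1) must hold; in canonical form it is r > 9 || r + u < -3 || (2*r >= 7 && u != -1).
Before u := 2*u + 4: r > 9 || r + 2*u < -7 || (2*r >= 7 && 2*u != -5)
Before r := r + 2*r + 7: 3*r > 2 || 3*r + 2*u < -14 || (6*r >= -7 && 2*u != -5)
Before mem[2] := u + r - 4: 3*r > 2 || 3*r + 2*u < -14 || (6*r >= -7 && 2*u != -5)
Answer: WP = 3*r > 2 || 3*r + 2*u < -14 || (6*r >= -7 && 2*u != -5)


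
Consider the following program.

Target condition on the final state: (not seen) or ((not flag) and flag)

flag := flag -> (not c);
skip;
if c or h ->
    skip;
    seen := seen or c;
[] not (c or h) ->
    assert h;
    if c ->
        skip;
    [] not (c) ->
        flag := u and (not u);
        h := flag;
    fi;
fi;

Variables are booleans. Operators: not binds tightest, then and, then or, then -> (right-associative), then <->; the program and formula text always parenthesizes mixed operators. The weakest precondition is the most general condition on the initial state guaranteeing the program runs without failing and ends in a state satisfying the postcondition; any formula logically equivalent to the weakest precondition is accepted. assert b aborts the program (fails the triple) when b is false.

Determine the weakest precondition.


Working backward. After the program, the postcondition (not seen) or ((not flag) and flag) must hold; in canonical form it is not seen.
Then branch requires not (seen or c); else branch requires h and (c -> (not seen)) and ((not c) -> (not seen)).
Before the if: ((c or h) -> (not (seen or c))) and ((not (c or h)) -> (h and (c -> (not seen)) and ((not c) -> (not seen))))
Before skip: ((c or h) -> (not (seen or c))) and ((not (c or h)) -> (h and (c -> (not seen)) and ((not c) -> (not seen))))
Before flag := flag -> (not c): ((c or h) -> (not (seen or c))) and ((not (c or h)) -> (h and (c -> (not seen)) and ((not c) -> (not seen))))
Answer: WP = ((c or h) -> (not (seen or c))) and ((not (c or h)) -> (h and (c -> (not seen)) and ((not c) -> (not seen))))


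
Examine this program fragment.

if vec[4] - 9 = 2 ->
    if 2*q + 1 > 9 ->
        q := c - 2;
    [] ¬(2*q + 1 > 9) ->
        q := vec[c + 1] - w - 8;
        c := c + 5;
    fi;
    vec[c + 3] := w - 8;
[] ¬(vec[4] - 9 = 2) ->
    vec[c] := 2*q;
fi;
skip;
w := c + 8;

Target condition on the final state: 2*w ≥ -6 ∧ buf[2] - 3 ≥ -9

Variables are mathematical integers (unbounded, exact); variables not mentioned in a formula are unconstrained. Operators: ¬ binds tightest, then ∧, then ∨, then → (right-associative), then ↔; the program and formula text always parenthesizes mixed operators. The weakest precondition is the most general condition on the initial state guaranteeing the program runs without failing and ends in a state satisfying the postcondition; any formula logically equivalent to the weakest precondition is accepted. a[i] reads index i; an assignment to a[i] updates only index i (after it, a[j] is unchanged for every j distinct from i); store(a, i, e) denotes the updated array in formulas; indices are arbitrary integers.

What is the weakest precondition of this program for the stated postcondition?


Working backward. After the program, the postcondition 2*w ≥ -6 ∧ buf[2] - 3 ≥ -9 must hold; in canonical form it is 2*w ≥ -6 ∧ buf[2] ≥ -6.
Before w := c + 8: 2*c ≥ -22 ∧ buf[2] ≥ -6
Before skip: 2*c ≥ -22 ∧ buf[2] ≥ -6
Then branch requires (2*q > 8 → (2*c ≥ -22 ∧ buf[2] ≥ -6)) ∧ ((¬(2*q > 8)) → (2*c ≥ -32 ∧ buf[2] ≥ -6)); else branch requires 2*c ≥ -22 ∧ buf[2] ≥ -6.
Before the if: (vec[4] = 11 → ((2*q > 8 → (2*c ≥ -22 ∧ buf[2] ≥ -6)) ∧ ((¬(2*q > 8)) → (2*c ≥ -32 ∧ buf[2] ≥ -6)))) ∧ ((¬(vec[4] = 11)) → (2*c ≥ -22 ∧ buf[2] ≥ -6))
Answer: WP = (vec[4] = 11 → ((2*q > 8 → (2*c ≥ -22 ∧ buf[2] ≥ -6)) ∧ ((¬(2*q > 8)) → (2*c ≥ -32 ∧ buf[2] ≥ -6)))) ∧ ((¬(vec[4] = 11)) → (2*c ≥ -22 ∧ buf[2] ≥ -6))


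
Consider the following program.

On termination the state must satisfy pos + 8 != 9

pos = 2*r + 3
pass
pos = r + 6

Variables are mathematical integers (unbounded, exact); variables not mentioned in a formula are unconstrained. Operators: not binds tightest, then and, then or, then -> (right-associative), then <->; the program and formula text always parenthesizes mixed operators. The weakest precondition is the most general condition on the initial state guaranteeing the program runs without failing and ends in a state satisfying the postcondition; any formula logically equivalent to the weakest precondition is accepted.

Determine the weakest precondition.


Working backward. After the program, the postcondition pos + 8 != 9 must hold; in canonical form it is pos != 1.
Before pos := r + 6: r != -5
Before skip: r != -5
Before pos := 2*r + 3: r != -5
Answer: WP = r != -5


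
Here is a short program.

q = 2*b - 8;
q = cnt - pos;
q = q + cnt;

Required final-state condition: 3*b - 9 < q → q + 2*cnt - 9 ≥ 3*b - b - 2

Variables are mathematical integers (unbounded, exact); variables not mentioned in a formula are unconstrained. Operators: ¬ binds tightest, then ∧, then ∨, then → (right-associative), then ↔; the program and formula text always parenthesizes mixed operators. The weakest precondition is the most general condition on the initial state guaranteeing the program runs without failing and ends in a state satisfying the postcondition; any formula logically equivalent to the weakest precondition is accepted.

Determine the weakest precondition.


Working backward. After the program, the postcondition 3*b - 9 < q → q + 2*cnt - 9 ≥ 3*b - b - 2 must hold; in canonical form it is 3*b < q + 9 → 2*cnt + q ≥ 2*b + 7.
Before q := q + cnt: 3*b < cnt + q + 9 → 3*cnt + q ≥ 2*b + 7
Before q := cnt - pos: 3*b + pos < 2*cnt + 9 → 4*cnt ≥ 2*b + pos + 7
Before q := 2*b - 8: 3*b + pos < 2*cnt + 9 → 4*cnt ≥ 2*b + pos + 7
Answer: WP = 3*b + pos < 2*cnt + 9 → 4*cnt ≥ 2*b + pos + 7


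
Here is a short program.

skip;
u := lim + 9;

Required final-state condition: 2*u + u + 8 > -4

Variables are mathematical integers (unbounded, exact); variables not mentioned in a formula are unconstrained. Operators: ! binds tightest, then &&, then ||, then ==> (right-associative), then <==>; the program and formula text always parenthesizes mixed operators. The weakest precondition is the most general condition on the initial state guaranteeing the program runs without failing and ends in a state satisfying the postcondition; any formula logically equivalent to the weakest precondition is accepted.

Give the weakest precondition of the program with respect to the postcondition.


Working backward. After the program, the postcondition 2*u + u + 8 > -4 must hold; in canonical form it is 3*u > -12.
Before u := lim + 9: 3*lim > -39
Before skip: 3*lim > -39
Answer: WP = 3*lim > -39


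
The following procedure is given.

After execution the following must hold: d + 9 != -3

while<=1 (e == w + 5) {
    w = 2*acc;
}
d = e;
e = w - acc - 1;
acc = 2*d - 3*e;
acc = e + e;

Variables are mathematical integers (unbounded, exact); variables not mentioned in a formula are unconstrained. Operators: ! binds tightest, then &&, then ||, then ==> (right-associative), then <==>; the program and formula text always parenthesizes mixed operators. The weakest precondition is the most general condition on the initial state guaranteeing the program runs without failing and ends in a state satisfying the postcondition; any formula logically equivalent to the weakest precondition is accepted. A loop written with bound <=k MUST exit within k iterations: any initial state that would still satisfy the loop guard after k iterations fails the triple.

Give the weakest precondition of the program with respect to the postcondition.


Working backward. After the program, the postcondition d + 9 != -3 must hold; in canonical form it is d != -12.
Before acc := e + e: d != -12
Before acc := 2*d - 3*e: d != -12
Before e := w - acc - 1: d != -12
Before d := e: e != -12
Before the loop (bound <=1), unroll the exhaustion recursion (WP_0 = exit-now case; WP_j = one more guarded iteration, up to j = 1):
  WP_0: (!(e == w + 5)) && e != -12
  WP_1: (e == w + 5 ==> ((!(e == 2*acc + 5)) && e != -12)) && ((!(e == w + 5)) ==> e != -12)
So before the loop: (e == w + 5 ==> ((!(e == 2*acc + 5)) && e != -12)) && ((!(e == w + 5)) ==> e != -12)
Answer: WP = (e == w + 5 ==> ((!(e == 2*acc + 5)) && e != -12)) && ((!(e == w + 5)) ==> e != -12)


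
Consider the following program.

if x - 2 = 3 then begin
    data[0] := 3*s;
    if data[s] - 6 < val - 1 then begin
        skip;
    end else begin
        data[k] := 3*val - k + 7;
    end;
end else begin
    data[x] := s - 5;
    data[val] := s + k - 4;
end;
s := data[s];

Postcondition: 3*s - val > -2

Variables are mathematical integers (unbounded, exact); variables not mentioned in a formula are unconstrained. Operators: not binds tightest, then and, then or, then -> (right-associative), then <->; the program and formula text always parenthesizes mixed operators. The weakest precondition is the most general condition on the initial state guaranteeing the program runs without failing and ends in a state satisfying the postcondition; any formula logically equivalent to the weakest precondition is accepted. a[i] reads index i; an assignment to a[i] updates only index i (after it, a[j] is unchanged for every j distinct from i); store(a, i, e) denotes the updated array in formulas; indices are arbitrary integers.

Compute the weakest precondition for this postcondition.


Working backward. After the program, the postcondition 3*s - val > -2 must hold; in canonical form it is 3*s > val - 2.
Before s := data[s]: 3*data[s] > val - 2
Then branch requires (store(data, 0, 3*s)[s] < val + 5 -> 3*store(data, 0, 3*s)[s] > val - 2) and ((not (store(data, 0, 3*s)[s] < val + 5)) -> 3*store(store(data, 0, 3*s), k, -k + 3*val + 7)[s] > val - 2); else branch requires 3*store(store(data, x, s - 5), val, k + s - 4)[s] > val - 2.
Before the if: (x = 5 -> ((store(data, 0, 3*s)[s] < val + 5 -> 3*store(data, 0, 3*s)[s] > val - 2) and ((not (store(data, 0, 3*s)[s] < val + 5)) -> 3*store(store(data, 0, 3*s), k, -k + 3*val + 7)[s] > val - 2))) and ((not (x = 5)) -> 3*store(store(data, x, s - 5), val, k + s - 4)[s] > val - 2)
Answer: WP = (x = 5 -> ((store(data, 0, 3*s)[s] < val + 5 -> 3*store(data, 0, 3*s)[s] > val - 2) and ((not (store(data, 0, 3*s)[s] < val + 5)) -> 3*store(store(data, 0, 3*s), k, -k + 3*val + 7)[s] > val - 2))) and ((not (x = 5)) -> 3*store(store(data, x, s - 5), val, k + s - 4)[s] > val - 2)


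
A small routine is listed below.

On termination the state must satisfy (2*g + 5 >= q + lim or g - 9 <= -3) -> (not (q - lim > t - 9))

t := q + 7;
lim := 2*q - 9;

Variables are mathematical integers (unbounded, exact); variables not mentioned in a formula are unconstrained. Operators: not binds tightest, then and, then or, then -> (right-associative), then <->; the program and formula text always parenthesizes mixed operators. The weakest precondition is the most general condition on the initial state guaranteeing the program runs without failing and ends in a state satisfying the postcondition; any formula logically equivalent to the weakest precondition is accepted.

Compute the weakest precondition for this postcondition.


Working backward. After the program, the postcondition (2*g + 5 >= q + lim or g - 9 <= -3) -> (not (q - lim > t - 9)) must hold; in canonical form it is (2*g >= lim + q - 5 or g <= 6) -> (not (q > lim + t - 9)).
Before lim := 2*q - 9: (2*g >= 3*q - 14 or g <= 6) -> (not (q + t < 18))
Before t := q + 7: (2*g >= 3*q - 14 or g <= 6) -> (not (2*q < 11))
Answer: WP = (2*g >= 3*q - 14 or g <= 6) -> (not (2*q < 11))


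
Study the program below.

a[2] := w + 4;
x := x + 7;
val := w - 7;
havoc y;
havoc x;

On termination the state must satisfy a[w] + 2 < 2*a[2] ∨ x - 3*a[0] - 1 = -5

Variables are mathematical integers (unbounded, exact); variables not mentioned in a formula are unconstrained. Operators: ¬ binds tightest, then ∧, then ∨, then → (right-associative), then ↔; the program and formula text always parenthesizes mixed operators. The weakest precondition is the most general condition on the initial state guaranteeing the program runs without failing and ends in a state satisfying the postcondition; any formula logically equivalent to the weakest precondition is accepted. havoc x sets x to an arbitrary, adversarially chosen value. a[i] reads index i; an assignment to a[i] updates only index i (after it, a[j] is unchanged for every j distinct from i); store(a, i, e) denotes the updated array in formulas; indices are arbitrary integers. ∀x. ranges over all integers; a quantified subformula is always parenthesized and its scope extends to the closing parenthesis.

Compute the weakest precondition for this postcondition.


Working backward. After the program, the postcondition a[w] + 2 < 2*a[2] ∨ x - 3*a[0] - 1 = -5 must hold; in canonical form it is a[w] < 2*a[2] - 2 ∨ x = 3*a[0] - 4.
Before havoc x: ∀x_1. (a[w] < 2*a[2] - 2 ∨ x_1 = 3*a[0] - 4)
Before havoc y: ∀x_1. (a[w] < 2*a[2] - 2 ∨ x_1 = 3*a[0] - 4)
Before val := w - 7: ∀x_1. (a[w] < 2*a[2] - 2 ∨ x_1 = 3*a[0] - 4)
Before x := x + 7: ∀x_1. (a[w] < 2*a[2] - 2 ∨ x_1 = 3*a[0] - 4)
Before a[2] := w + 4: ∀x_1. (store(a, 2, w + 4)[w] < 2*w + 6 ∨ x_1 = 3*a[0] - 4)
Answer: WP = ∀x_1. (store(a, 2, w + 4)[w] < 2*w + 6 ∨ x_1 = 3*a[0] - 4)


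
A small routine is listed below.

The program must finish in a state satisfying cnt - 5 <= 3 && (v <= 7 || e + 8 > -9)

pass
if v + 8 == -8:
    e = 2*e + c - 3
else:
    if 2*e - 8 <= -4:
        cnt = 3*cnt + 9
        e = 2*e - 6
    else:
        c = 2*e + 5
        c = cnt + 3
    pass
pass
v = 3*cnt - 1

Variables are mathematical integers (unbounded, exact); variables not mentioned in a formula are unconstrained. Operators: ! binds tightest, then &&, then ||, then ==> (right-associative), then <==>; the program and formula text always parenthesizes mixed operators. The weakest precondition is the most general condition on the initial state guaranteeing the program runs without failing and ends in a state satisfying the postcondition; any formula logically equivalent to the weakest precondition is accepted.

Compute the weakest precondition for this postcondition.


Working backward. After the program, the postcondition cnt - 5 <= 3 && (v <= 7 || e + 8 > -9) must hold; in canonical form it is cnt <= 8 && (v <= 7 || e > -17).
Before v := 3*cnt - 1: cnt <= 8 && (3*cnt <= 8 || e > -17)
Before skip: cnt <= 8 && (3*cnt <= 8 || e > -17)
Then branch requires cnt <= 8 && (3*cnt <= 8 || c + 2*e > -14); else branch requires (2*e <= 4 ==> (3*cnt <= -1 && (9*cnt <= -19 || 2*e > -11))) && ((!(2*e <= 4)) ==> (cnt <= 8 && (3*cnt <= 8 || e > -17))).
Before the if: (v == -16 ==> (cnt <= 8 && (3*cnt <= 8 || c + 2*e > -14))) && ((!(v == -16)) ==> ((2*e <= 4 ==> (3*cnt <= -1 && (9*cnt <= -19 || 2*e > -11))) && ((!(2*e <= 4)) ==> (cnt <= 8 && (3*cnt <= 8 || e > -17)))))
Before skip: (v == -16 ==> (cnt <= 8 && (3*cnt <= 8 || c + 2*e > -14))) && ((!(v == -16)) ==> ((2*e <= 4 ==> (3*cnt <= -1 && (9*cnt <= -19 || 2*e > -11))) && ((!(2*e <= 4)) ==> (cnt <= 8 && (3*cnt <= 8 || e > -17)))))
Answer: WP = (v == -16 ==> (cnt <= 8 && (3*cnt <= 8 || c + 2*e > -14))) && ((!(v == -16)) ==> ((2*e <= 4 ==> (3*cnt <= -1 && (9*cnt <= -19 || 2*e > -11))) && ((!(2*e <= 4)) ==> (cnt <= 8 && (3*cnt <= 8 || e > -17)))))


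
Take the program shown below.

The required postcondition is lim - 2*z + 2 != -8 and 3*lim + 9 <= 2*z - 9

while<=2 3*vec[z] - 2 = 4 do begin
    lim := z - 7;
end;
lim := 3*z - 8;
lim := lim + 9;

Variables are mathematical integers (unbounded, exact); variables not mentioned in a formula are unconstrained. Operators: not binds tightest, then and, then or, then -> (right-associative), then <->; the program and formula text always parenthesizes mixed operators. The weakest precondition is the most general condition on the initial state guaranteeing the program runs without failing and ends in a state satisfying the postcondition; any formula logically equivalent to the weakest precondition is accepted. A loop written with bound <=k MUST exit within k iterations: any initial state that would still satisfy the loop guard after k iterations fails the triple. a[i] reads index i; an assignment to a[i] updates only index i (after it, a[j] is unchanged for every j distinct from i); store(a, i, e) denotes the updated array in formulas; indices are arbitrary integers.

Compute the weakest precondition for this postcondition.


Working backward. After the program, the postcondition lim - 2*z + 2 != -8 and 3*lim + 9 <= 2*z - 9 must hold; in canonical form it is lim != 2*z - 10 and 3*lim <= 2*z - 18.
Before lim := lim + 9: lim != 2*z - 19 and 3*lim <= 2*z - 45
Before lim := 3*z - 8: z != -11 and 7*z <= -21
Before the loop (bound <=2), unroll the exhaustion recursion (WP_0 = exit-now case; WP_j = one more guarded iteration, up to j = 2):
  WP_0: (not (3*vec[z] = 6)) and z != -11 and 7*z <= -21
  WP_1: (3*vec[z] = 6 -> ((not (3*vec[z] = 6)) and z != -11 and 7*z <= -21)) and ((not (3*vec[z] = 6)) -> (z != -11 and 7*z <= -21))
  WP_2: (3*vec[z] = 6 -> ((3*vec[z] = 6 -> ((not (3*vec[z] = 6)) and z != -11 and 7*z <= -21)) and ((not (3*vec[z] = 6)) -> (z != -11 and 7*z <= -21)))) and ((not (3*vec[z] = 6)) -> (z != -11 and 7*z <= -21))
So before the loop: (3*vec[z] = 6 -> ((3*vec[z] = 6 -> ((not (3*vec[z] = 6)) and z != -11 and 7*z <= -21)) and ((not (3*vec[z] = 6)) -> (z != -11 and 7*z <= -21)))) and ((not (3*vec[z] = 6)) -> (z != -11 and 7*z <= -21))
Answer: WP = (3*vec[z] = 6 -> ((3*vec[z] = 6 -> ((not (3*vec[z] = 6)) and z != -11 and 7*z <= -21)) and ((not (3*vec[z] = 6)) -> (z != -11 and 7*z <= -21)))) and ((not (3*vec[z] = 6)) -> (z != -11 and 7*z <= -21))


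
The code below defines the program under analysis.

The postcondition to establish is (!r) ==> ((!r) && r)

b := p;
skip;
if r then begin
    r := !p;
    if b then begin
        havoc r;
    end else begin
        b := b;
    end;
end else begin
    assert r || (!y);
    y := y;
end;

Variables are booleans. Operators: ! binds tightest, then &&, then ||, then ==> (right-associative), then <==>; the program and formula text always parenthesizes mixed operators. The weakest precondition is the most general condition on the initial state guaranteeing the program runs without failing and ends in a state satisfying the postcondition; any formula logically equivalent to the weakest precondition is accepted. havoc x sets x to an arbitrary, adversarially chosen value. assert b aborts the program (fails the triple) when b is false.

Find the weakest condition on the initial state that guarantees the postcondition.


Working backward. After the program, the postcondition (!r) ==> ((!r) && r) must hold; in canonical form it is r.
Then branch requires (!b) && ((!b) ==> (!p)); else branch requires (r || (!y)) && r.
Before the if: (r ==> ((!b) && ((!b) ==> (!p)))) && ((!r) ==> ((r || (!y)) && r))
Before skip: (r ==> ((!b) && ((!b) ==> (!p)))) && ((!r) ==> ((r || (!y)) && r))
Before b := p: (r ==> (!p)) && ((!r) ==> ((r || (!y)) && r))
Answer: WP = (r ==> (!p)) && ((!r) ==> ((r || (!y)) && r))


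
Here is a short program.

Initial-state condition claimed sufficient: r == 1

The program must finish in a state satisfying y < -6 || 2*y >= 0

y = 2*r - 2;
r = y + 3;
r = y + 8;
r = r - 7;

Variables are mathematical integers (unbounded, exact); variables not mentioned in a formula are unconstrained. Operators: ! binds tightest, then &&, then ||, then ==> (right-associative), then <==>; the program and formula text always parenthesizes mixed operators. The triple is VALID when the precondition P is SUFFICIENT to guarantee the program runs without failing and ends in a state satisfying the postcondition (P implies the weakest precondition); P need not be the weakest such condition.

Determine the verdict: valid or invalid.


Working backward. After the program, y < -6 || 2*y >= 0 must hold.
Before r := r - 7: y < -6 || 2*y >= 0
Before r := y + 8: y < -6 || 2*y >= 0
Before r := y + 3: y < -6 || 2*y >= 0
Before y := 2*r - 2: 2*r < -4 || 4*r >= 4
The weakest precondition is 2*r < -4 || 4*r >= 4.
Check whether r == 1 implies it.
Every state satisfying the precondition satisfies the weakest precondition: the implication holds.
Answer: valid


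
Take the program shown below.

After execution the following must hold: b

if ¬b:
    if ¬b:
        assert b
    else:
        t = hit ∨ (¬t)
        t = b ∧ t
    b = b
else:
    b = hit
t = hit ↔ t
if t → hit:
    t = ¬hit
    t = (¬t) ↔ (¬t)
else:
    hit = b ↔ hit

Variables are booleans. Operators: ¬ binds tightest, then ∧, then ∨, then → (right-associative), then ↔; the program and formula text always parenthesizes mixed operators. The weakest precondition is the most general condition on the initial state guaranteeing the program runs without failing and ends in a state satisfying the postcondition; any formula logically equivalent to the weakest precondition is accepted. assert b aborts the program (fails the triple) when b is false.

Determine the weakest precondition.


Working backward. After the program, b must hold.
Then branch requires b; else branch requires b.
Before the if: ((t → hit) → b) ∧ ((¬(t → hit)) → b)
Before t := hit ↔ t: (((hit ↔ t) → hit) → b) ∧ ((¬((hit ↔ t) → hit)) → b)
Then branch requires ((¬b) → (b ∧ (((hit ↔ t) → hit) → b) ∧ ((¬((hit ↔ t) → hit)) → b))) ∧ (b → ((((hit ↔ (b ∧ (hit ∨ (¬t)))) → hit) → b) ∧ ((¬((hit ↔ (b ∧ (hit ∨ (¬t)))) → hit)) → b))); else branch requires (((hit ↔ t) → hit) → hit) ∧ ((¬((hit ↔ t) → hit)) → hit).
Before the if: ((¬b) → (((¬b) → (b ∧ (((hit ↔ t) → hit) → b) ∧ ((¬((hit ↔ t) → hit)) → b))) ∧ (b → ((((hit ↔ (b ∧ (hit ∨ (¬t)))) → hit) → b) ∧ ((¬((hit ↔ (b ∧ (hit ∨ (¬t)))) → hit)) → b))))) ∧ (b → ((((hit ↔ t) → hit) → hit) ∧ ((¬((hit ↔ t) → hit)) → hit)))
Answer: WP = ((¬b) → (((¬b) → (b ∧ (((hit ↔ t) → hit) → b) ∧ ((¬((hit ↔ t) → hit)) → b))) ∧ (b → ((((hit ↔ (b ∧ (hit ∨ (¬t)))) → hit) → b) ∧ ((¬((hit ↔ (b ∧ (hit ∨ (¬t)))) → hit)) → b))))) ∧ (b → ((((hit ↔ t) → hit) → hit) ∧ ((¬((hit ↔ t) → hit)) → hit)))


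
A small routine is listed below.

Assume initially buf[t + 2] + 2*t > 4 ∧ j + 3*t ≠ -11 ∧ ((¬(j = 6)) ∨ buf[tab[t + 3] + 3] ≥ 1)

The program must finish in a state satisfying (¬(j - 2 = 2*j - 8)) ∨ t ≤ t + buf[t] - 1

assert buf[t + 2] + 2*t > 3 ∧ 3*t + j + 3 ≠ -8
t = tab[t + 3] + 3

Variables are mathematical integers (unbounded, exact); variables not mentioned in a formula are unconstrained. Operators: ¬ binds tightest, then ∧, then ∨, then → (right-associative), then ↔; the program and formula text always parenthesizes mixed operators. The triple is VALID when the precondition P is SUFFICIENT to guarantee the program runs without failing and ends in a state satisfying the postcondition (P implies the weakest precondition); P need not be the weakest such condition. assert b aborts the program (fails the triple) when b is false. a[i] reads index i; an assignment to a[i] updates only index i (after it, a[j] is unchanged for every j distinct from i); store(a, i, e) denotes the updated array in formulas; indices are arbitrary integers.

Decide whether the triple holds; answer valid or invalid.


Working backward. After the program, the postcondition (¬(j - 2 = 2*j - 8)) ∨ t ≤ t + buf[t] - 1 must hold; in canonical form it is (¬(j = 6)) ∨ buf[t] ≥ 1.
Before t := tab[t + 3] + 3: (¬(j = 6)) ∨ buf[tab[t + 3] + 3] ≥ 1
Before assert buf[t + 2] + 2*t > 3 ∧ 3*t + j + 3 ≠ -8: buf[t + 2] + 2*t > 3 ∧ j + 3*t ≠ -11 ∧ ((¬(j = 6)) ∨ buf[tab[t + 3] + 3] ≥ 1)
The weakest precondition is buf[t + 2] + 2*t > 3 ∧ j + 3*t ≠ -11 ∧ ((¬(j = 6)) ∨ buf[tab[t + 3] + 3] ≥ 1).
Check whether buf[t + 2] + 2*t > 4 ∧ j + 3*t ≠ -11 ∧ ((¬(j = 6)) ∨ buf[tab[t + 3] + 3] ≥ 1) implies it.
Every state satisfying the precondition satisfies the weakest precondition: the implication holds.
Answer: valid


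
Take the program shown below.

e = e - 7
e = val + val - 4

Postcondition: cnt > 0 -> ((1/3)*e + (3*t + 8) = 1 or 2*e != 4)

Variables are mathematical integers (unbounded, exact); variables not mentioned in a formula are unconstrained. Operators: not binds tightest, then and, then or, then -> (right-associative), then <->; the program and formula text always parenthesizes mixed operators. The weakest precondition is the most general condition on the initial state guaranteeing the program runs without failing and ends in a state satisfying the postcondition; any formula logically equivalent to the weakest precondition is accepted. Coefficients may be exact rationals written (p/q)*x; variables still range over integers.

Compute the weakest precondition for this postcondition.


Working backward. After the program, the postcondition cnt > 0 -> ((1/3)*e + (3*t + 8) = 1 or 2*e != 4) must hold; in canonical form it is cnt > 0 -> ((1/3)*e + 3*t = -7 or 2*e != 4).
Before e := val + val - 4: cnt > 0 -> (3*t + (2/3)*val = -17/3 or 4*val != 12)
Before e := e - 7: cnt > 0 -> (3*t + (2/3)*val = -17/3 or 4*val != 12)
Answer: WP = cnt > 0 -> (3*t + (2/3)*val = -17/3 or 4*val != 12)


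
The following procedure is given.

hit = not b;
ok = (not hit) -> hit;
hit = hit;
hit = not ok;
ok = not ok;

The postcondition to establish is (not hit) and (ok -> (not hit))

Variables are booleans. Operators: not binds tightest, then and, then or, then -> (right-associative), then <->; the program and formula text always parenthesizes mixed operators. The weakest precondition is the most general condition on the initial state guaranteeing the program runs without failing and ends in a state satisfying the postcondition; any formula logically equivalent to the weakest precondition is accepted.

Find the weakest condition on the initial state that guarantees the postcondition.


Working backward. After the program, (not hit) and (ok -> (not hit)) must hold.
Before ok := not ok: (not hit) and ((not ok) -> (not hit))
Before hit := not ok: ok and ((not ok) -> ok)
Before hit := hit: ok and ((not ok) -> ok)
Before ok := (not hit) -> hit: ((not hit) -> hit) and ((not ((not hit) -> hit)) -> ((not hit) -> hit))
Before hit := not b: (b -> (not b)) and ((not (b -> (not b))) -> (b -> (not b)))
Answer: WP = (b -> (not b)) and ((not (b -> (not b))) -> (b -> (not b)))


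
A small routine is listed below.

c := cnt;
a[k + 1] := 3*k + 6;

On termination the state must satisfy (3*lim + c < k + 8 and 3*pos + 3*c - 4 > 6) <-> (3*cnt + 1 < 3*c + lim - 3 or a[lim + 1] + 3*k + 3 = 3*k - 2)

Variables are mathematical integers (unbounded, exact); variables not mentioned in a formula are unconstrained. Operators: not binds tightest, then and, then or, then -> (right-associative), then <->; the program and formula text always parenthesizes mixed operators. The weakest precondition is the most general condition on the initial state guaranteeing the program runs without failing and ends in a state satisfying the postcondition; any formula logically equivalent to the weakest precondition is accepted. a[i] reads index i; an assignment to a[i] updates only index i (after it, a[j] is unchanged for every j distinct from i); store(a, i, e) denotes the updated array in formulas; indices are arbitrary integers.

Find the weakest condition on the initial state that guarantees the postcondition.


Working backward. After the program, the postcondition (3*lim + c < k + 8 and 3*pos + 3*c - 4 > 6) <-> (3*cnt + 1 < 3*c + lim - 3 or a[lim + 1] + 3*k + 3 = 3*k - 2) must hold; in canonical form it is (c + 3*lim < k + 8 and 3*c + 3*pos > 10) <-> (3*cnt < 3*c + lim - 4 or a[lim + 1] = -5).
Before a[k + 1] := 3*k + 6: (c + 3*lim < k + 8 and 3*c + 3*pos > 10) <-> (3*cnt < 3*c + lim - 4 or store(a, k + 1, 3*k + 6)[lim + 1] = -5)
Before c := cnt: (cnt + 3*lim < k + 8 and 3*cnt + 3*pos > 10) <-> (lim > 4 or store(a, k + 1, 3*k + 6)[lim + 1] = -5)
Answer: WP = (cnt + 3*lim < k + 8 and 3*cnt + 3*pos > 10) <-> (lim > 4 or store(a, k + 1, 3*k + 6)[lim + 1] = -5)


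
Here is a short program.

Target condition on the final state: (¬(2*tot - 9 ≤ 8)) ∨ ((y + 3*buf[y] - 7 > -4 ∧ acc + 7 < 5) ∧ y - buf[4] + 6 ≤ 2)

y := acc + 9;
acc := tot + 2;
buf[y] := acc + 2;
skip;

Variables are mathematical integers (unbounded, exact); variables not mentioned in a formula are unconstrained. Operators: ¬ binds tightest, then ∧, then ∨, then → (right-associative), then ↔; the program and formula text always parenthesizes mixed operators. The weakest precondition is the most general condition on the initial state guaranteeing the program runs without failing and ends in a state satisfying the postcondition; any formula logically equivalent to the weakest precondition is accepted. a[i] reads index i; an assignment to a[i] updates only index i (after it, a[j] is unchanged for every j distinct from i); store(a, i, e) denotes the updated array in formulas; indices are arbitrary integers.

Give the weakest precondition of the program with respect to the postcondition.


Working backward. After the program, the postcondition (¬(2*tot - 9 ≤ 8)) ∨ ((y + 3*buf[y] - 7 > -4 ∧ acc + 7 < 5) ∧ y - buf[4] + 6 ≤ 2) must hold; in canonical form it is (¬(2*tot ≤ 17)) ∨ (3*buf[y] + y > 3 ∧ acc < -2 ∧ y ≤ buf[4] - 4).
Before skip: (¬(2*tot ≤ 17)) ∨ (3*buf[y] + y > 3 ∧ acc < -2 ∧ y ≤ buf[4] - 4)
Before buf[y] := acc + 2: (¬(2*tot ≤ 17)) ∨ (3*store(buf, y, acc + 2)[y] + y > 3 ∧ acc < -2 ∧ y ≤ store(buf, y, acc + 2)[4] - 4)
Before acc := tot + 2: (¬(2*tot ≤ 17)) ∨ (3*store(buf, y, tot + 4)[y] + y > 3 ∧ tot < -4 ∧ y ≤ store(buf, y, tot + 4)[4] - 4)
Before y := acc + 9: (¬(2*tot ≤ 17)) ∨ (3*store(buf, acc + 9, tot + 4)[acc + 9] + acc > -6 ∧ tot < -4 ∧ acc ≤ store(buf, acc + 9, tot + 4)[4] - 13)
Answer: WP = (¬(2*tot ≤ 17)) ∨ (3*store(buf, acc + 9, tot + 4)[acc + 9] + acc > -6 ∧ tot < -4 ∧ acc ≤ store(buf, acc + 9, tot + 4)[4] - 13)


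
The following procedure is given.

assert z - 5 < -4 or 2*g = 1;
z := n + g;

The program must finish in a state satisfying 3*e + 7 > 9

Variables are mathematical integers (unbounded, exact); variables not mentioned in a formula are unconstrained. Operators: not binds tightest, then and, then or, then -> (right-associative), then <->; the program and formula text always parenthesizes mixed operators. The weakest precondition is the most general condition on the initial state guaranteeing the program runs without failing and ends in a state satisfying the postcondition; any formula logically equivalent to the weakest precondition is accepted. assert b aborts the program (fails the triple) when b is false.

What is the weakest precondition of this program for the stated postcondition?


Working backward. After the program, the postcondition 3*e + 7 > 9 must hold; in canonical form it is 3*e > 2.
Before z := n + g: 3*e > 2
Before assert z - 5 < -4 or 2*g = 1: (z < 1 or 2*g = 1) and 3*e > 2
Answer: WP = (z < 1 or 2*g = 1) and 3*e > 2


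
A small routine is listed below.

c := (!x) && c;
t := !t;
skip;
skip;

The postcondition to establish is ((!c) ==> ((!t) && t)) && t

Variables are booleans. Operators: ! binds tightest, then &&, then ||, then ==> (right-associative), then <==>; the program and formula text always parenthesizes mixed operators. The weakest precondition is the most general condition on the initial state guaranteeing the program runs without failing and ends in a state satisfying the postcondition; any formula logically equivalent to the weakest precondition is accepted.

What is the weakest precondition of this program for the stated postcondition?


Working backward. After the program, the postcondition ((!c) ==> ((!t) && t)) && t must hold; in canonical form it is c && t.
Before skip: c && t
Before skip: c && t
Before t := !t: c && (!t)
Before c := (!x) && c: (!x) && c && (!t)
Answer: WP = (!x) && c && (!t)
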